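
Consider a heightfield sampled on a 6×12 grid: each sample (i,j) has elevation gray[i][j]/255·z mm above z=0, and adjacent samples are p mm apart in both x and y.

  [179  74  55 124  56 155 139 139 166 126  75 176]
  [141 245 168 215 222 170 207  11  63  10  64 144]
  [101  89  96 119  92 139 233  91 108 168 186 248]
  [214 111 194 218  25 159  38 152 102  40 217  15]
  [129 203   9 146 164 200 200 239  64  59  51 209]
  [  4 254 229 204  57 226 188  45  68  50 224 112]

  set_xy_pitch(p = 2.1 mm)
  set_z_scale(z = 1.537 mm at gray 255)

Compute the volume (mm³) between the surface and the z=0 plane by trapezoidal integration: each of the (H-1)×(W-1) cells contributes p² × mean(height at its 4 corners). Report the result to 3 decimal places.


194.899

height_mm = gray/255 × 1.537; cell vol = 2.1² × mean(4 corners)
unit = 2.1² × 1.537 / (4×255) = 0.00664526 mm³ per gray-sum
row 0: Σ corner-gray over 11 cells = 5608  → 37.2666
row 1: Σ corner-gray over 11 cells = 6026  → 40.0444
row 2: Σ corner-gray over 11 cells = 5732  → 38.0907
row 3: Σ corner-gray over 11 cells = 5749  → 38.2036
row 4: Σ corner-gray over 11 cells = 6214  → 41.2937
Σ rows: total corner-gray = 29329  → 194.8990 mm³


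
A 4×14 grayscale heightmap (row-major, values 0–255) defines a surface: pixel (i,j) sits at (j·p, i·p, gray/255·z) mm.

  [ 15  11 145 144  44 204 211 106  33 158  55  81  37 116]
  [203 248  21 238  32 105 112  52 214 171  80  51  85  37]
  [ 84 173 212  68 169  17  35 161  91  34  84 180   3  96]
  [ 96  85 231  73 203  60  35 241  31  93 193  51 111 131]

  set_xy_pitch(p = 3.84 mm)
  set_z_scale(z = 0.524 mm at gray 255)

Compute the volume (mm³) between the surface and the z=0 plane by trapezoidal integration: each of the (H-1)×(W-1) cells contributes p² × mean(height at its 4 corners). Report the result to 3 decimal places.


height_mm = gray/255 × 0.524; cell vol = 3.84² × mean(4 corners)
unit = 3.84² × 0.524 / (4×255) = 0.00757519 mm³ per gray-sum
row 0: Σ corner-gray over 13 cells = 5647  → 42.7771
row 1: Σ corner-gray over 13 cells = 5692  → 43.1180
row 2: Σ corner-gray over 13 cells = 5675  → 42.9892
Σ rows: total corner-gray = 17014  → 128.8843 mm³

128.884


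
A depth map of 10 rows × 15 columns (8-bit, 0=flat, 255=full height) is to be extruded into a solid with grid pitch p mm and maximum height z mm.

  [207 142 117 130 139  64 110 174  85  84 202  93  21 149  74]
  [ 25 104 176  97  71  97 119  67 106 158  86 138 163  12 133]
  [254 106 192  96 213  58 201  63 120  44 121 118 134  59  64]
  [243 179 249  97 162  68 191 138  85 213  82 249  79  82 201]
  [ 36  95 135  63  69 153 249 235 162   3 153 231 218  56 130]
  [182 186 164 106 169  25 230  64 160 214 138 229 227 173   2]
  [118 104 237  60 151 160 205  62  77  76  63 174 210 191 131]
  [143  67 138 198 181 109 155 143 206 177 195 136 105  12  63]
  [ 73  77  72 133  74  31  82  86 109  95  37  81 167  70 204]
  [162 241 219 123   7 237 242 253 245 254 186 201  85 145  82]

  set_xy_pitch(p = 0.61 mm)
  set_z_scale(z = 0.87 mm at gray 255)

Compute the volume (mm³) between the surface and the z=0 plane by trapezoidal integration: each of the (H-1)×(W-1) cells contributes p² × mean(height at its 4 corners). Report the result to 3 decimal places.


20.963

height_mm = gray/255 × 0.87; cell vol = 0.61² × mean(4 corners)
unit = 0.61² × 0.87 / (4×255) = 0.000317379 mm³ per gray-sum
row 0: Σ corner-gray over 14 cells = 6247  → 1.9827
row 1: Σ corner-gray over 14 cells = 6314  → 2.0039
row 2: Σ corner-gray over 14 cells = 7560  → 2.3994
row 3: Σ corner-gray over 14 cells = 8002  → 2.5397
row 4: Σ corner-gray over 14 cells = 8164  → 2.5911
row 5: Σ corner-gray over 14 cells = 8143  → 2.5844
row 6: Σ corner-gray over 14 cells = 7639  → 2.4245
row 7: Σ corner-gray over 14 cells = 6355  → 2.0169
row 8: Σ corner-gray over 14 cells = 7625  → 2.4200
Σ rows: total corner-gray = 66049  → 20.9626 mm³


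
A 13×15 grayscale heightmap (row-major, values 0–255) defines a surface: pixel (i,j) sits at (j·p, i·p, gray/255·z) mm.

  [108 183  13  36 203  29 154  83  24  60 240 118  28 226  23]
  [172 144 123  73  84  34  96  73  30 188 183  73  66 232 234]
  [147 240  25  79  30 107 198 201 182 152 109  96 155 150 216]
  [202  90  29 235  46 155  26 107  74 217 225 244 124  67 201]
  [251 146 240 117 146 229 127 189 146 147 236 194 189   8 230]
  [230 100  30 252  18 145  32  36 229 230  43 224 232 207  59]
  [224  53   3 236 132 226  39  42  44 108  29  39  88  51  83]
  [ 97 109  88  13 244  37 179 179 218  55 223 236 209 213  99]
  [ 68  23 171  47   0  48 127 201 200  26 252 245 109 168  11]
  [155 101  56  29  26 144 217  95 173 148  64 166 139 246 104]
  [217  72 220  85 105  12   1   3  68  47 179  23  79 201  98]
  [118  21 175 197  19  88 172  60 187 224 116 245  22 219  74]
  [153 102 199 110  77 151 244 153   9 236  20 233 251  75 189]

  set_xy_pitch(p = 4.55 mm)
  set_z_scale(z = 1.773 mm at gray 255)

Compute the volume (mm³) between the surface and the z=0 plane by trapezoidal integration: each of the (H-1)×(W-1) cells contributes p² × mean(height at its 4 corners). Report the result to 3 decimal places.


3051.561

height_mm = gray/255 × 1.773; cell vol = 4.55² × mean(4 corners)
unit = 4.55² × 1.773 / (4×255) = 0.0359858 mm³ per gray-sum
row 0: Σ corner-gray over 14 cells = 6129  → 220.5571
row 1: Σ corner-gray over 14 cells = 7015  → 252.4405
row 2: Σ corner-gray over 14 cells = 7492  → 269.6057
row 3: Σ corner-gray over 14 cells = 8390  → 301.9210
row 4: Σ corner-gray over 14 cells = 8554  → 307.8227
row 5: Σ corner-gray over 14 cells = 6332  → 227.8622
row 6: Σ corner-gray over 14 cells = 6689  → 240.7091
row 7: Σ corner-gray over 14 cells = 7515  → 270.4334
row 8: Σ corner-gray over 14 cells = 6780  → 243.9838
row 9: Σ corner-gray over 14 cells = 5972  → 214.9073
row 10: Σ corner-gray over 14 cells = 6187  → 222.6442
row 11: Σ corner-gray over 14 cells = 7744  → 278.6742
Σ rows: total corner-gray = 84799  → 3051.5612 mm³


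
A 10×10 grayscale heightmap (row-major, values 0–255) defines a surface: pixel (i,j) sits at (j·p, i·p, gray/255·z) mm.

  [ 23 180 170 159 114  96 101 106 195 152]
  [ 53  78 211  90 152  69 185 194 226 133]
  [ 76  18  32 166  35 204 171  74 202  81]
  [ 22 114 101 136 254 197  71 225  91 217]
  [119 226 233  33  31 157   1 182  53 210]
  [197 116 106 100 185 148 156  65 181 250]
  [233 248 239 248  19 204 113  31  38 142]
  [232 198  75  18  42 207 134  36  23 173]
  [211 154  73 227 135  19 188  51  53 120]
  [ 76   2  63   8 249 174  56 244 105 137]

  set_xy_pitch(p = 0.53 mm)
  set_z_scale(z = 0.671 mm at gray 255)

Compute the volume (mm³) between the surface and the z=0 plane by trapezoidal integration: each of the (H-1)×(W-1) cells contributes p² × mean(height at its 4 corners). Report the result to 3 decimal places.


height_mm = gray/255 × 0.671; cell vol = 0.53² × mean(4 corners)
unit = 0.53² × 0.671 / (4×255) = 0.000184788 mm³ per gray-sum
row 0: Σ corner-gray over 9 cells = 5013  → 0.9263
row 1: Σ corner-gray over 9 cells = 4557  → 0.8421
row 2: Σ corner-gray over 9 cells = 4578  → 0.8460
row 3: Σ corner-gray over 9 cells = 4778  → 0.8829
row 4: Σ corner-gray over 9 cells = 4722  → 0.8726
row 5: Σ corner-gray over 9 cells = 5216  → 0.9639
row 6: Σ corner-gray over 9 cells = 4526  → 0.8364
row 7: Σ corner-gray over 9 cells = 4002  → 0.7395
row 8: Σ corner-gray over 9 cells = 4146  → 0.7661
Σ rows: total corner-gray = 41538  → 7.6757 mm³

7.676


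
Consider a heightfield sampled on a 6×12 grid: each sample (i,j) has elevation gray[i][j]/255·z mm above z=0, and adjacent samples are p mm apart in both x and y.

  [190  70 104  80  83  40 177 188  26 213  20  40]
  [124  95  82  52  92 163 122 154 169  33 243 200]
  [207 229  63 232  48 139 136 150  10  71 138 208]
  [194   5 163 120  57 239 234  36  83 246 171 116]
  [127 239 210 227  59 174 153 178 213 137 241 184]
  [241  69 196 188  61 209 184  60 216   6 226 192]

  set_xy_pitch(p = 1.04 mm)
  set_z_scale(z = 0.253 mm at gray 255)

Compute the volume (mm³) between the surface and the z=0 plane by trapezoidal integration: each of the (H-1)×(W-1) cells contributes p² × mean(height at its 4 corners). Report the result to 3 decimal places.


8.220

height_mm = gray/255 × 0.253; cell vol = 1.04² × mean(4 corners)
unit = 1.04² × 0.253 / (4×255) = 0.000268279 mm³ per gray-sum
row 0: Σ corner-gray over 11 cells = 4966  → 1.3323
row 1: Σ corner-gray over 11 cells = 5581  → 1.4973
row 2: Σ corner-gray over 11 cells = 5865  → 1.5735
row 3: Σ corner-gray over 11 cells = 6991  → 1.8755
row 4: Σ corner-gray over 11 cells = 7236  → 1.9413
Σ rows: total corner-gray = 30639  → 8.2198 mm³


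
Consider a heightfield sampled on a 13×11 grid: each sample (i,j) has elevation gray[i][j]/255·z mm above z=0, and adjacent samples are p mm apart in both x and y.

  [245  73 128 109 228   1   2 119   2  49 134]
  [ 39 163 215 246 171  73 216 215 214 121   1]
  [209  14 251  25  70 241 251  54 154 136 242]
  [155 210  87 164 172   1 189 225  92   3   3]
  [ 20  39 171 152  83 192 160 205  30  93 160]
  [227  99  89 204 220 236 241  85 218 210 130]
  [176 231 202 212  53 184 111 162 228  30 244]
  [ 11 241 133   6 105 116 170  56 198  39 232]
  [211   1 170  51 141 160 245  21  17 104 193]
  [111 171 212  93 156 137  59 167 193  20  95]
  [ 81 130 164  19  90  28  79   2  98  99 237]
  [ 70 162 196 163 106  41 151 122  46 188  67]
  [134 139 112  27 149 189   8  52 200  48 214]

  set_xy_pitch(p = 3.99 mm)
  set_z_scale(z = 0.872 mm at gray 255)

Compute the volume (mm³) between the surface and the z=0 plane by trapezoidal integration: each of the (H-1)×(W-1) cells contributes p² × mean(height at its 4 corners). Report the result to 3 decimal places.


height_mm = gray/255 × 0.872; cell vol = 3.99² × mean(4 corners)
unit = 3.99² × 0.872 / (4×255) = 0.0136101 mm³ per gray-sum
row 0: Σ corner-gray over 10 cells = 5109  → 69.5341
row 1: Σ corner-gray over 10 cells = 6151  → 83.7159
row 2: Σ corner-gray over 10 cells = 5287  → 71.9567
row 3: Σ corner-gray over 10 cells = 4874  → 66.3357
row 4: Σ corner-gray over 10 cells = 5991  → 81.5383
row 5: Σ corner-gray over 10 cells = 6807  → 92.6441
row 6: Σ corner-gray over 10 cells = 5617  → 76.4481
row 7: Σ corner-gray over 10 cells = 4595  → 62.5385
row 8: Σ corner-gray over 10 cells = 4846  → 65.9547
row 9: Σ corner-gray over 10 cells = 4358  → 59.3129
row 10: Σ corner-gray over 10 cells = 4223  → 57.4756
row 11: Σ corner-gray over 10 cells = 4683  → 63.7362
Σ rows: total corner-gray = 62541  → 851.1908 mm³

851.191


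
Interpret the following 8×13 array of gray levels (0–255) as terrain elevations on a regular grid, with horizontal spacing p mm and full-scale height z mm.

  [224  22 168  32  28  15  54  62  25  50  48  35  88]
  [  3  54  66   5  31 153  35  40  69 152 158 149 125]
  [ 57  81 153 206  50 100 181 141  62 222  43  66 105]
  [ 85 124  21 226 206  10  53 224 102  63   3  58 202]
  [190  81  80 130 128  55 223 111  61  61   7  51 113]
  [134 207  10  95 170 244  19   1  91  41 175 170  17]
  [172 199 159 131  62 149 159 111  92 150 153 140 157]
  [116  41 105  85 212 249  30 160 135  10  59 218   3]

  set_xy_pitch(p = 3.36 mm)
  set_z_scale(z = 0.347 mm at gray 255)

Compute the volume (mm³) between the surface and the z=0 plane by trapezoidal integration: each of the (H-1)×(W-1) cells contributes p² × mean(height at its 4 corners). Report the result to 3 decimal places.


134.151

height_mm = gray/255 × 0.347; cell vol = 3.36² × mean(4 corners)
unit = 3.36² × 0.347 / (4×255) = 0.00384068 mm³ per gray-sum
row 0: Σ corner-gray over 12 cells = 3342  → 12.8355
row 1: Σ corner-gray over 12 cells = 4724  → 18.1434
row 2: Σ corner-gray over 12 cells = 5239  → 20.1213
row 3: Σ corner-gray over 12 cells = 4746  → 18.2279
row 4: Σ corner-gray over 12 cells = 4876  → 18.7271
row 5: Σ corner-gray over 12 cells = 5936  → 22.7983
row 6: Σ corner-gray over 12 cells = 6066  → 23.2976
Σ rows: total corner-gray = 34929  → 134.1510 mm³


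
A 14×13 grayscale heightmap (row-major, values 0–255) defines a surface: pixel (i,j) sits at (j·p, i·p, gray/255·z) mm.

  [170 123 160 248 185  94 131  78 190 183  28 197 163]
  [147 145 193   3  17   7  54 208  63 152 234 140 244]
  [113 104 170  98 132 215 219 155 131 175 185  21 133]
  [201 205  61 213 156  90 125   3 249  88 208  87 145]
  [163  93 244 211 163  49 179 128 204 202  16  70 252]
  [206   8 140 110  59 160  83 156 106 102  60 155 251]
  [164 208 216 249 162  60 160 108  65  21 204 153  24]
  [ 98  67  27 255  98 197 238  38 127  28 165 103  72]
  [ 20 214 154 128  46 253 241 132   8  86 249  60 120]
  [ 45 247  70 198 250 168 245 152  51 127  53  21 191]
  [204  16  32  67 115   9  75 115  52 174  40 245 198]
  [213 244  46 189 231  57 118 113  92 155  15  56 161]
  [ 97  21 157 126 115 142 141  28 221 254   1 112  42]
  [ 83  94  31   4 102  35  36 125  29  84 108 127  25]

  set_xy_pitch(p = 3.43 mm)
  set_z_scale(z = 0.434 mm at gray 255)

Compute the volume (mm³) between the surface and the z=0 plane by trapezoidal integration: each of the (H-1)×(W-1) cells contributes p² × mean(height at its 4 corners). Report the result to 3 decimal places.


height_mm = gray/255 × 0.434; cell vol = 3.43² × mean(4 corners)
unit = 3.43² × 0.434 / (4×255) = 0.00500585 mm³ per gray-sum
row 0: Σ corner-gray over 12 cells = 6390  → 31.9874
row 1: Σ corner-gray over 12 cells = 6279  → 31.4317
row 2: Σ corner-gray over 12 cells = 6772  → 33.8996
row 3: Σ corner-gray over 12 cells = 6849  → 34.2851
row 4: Σ corner-gray over 12 cells = 6268  → 31.3767
row 5: Σ corner-gray over 12 cells = 6135  → 30.7109
row 6: Σ corner-gray over 12 cells = 6256  → 31.3166
row 7: Σ corner-gray over 12 cells = 6138  → 30.7259
row 8: Σ corner-gray over 12 cells = 6682  → 33.4491
row 9: Σ corner-gray over 12 cells = 5682  → 28.4432
row 10: Σ corner-gray over 12 cells = 5288  → 26.4709
row 11: Σ corner-gray over 12 cells = 5781  → 28.9388
row 12: Σ corner-gray over 12 cells = 4433  → 22.1909
Σ rows: total corner-gray = 78953  → 395.2268 mm³

395.227


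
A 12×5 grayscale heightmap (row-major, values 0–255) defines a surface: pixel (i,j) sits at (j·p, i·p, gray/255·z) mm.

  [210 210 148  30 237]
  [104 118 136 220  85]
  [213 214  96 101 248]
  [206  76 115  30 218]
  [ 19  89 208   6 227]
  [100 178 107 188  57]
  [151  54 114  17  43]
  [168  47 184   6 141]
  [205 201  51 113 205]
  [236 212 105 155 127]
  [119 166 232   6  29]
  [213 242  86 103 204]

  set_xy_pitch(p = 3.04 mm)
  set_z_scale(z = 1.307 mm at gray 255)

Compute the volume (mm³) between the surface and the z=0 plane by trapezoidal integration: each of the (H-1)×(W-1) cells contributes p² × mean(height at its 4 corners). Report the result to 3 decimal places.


height_mm = gray/255 × 1.307; cell vol = 3.04² × mean(4 corners)
unit = 3.04² × 1.307 / (4×255) = 0.0118419 mm³ per gray-sum
row 0: Σ corner-gray over 4 cells = 2360  → 27.9470
row 1: Σ corner-gray over 4 cells = 2420  → 28.6575
row 2: Σ corner-gray over 4 cells = 2149  → 25.4483
row 3: Σ corner-gray over 4 cells = 1718  → 20.3444
row 4: Σ corner-gray over 4 cells = 1955  → 23.1510
row 5: Σ corner-gray over 4 cells = 1667  → 19.7405
row 6: Σ corner-gray over 4 cells = 1347  → 15.9511
row 7: Σ corner-gray over 4 cells = 1923  → 22.7720
row 8: Σ corner-gray over 4 cells = 2447  → 28.9772
row 9: Σ corner-gray over 4 cells = 2263  → 26.7983
row 10: Σ corner-gray over 4 cells = 2235  → 26.4667
Σ rows: total corner-gray = 22484  → 266.2540 mm³

266.254


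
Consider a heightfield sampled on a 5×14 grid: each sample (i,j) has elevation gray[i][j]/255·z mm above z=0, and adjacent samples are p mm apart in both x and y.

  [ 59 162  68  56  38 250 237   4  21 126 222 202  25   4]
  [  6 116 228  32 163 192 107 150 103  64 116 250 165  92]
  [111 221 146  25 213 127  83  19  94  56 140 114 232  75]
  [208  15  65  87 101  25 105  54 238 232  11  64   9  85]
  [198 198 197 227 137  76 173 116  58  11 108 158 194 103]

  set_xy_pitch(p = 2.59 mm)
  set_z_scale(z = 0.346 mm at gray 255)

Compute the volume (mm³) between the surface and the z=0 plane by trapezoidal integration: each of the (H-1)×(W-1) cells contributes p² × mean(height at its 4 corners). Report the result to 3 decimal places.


55.281

height_mm = gray/255 × 0.346; cell vol = 2.59² × mean(4 corners)
unit = 2.59² × 0.346 / (4×255) = 0.00227549 mm³ per gray-sum
row 0: Σ corner-gray over 13 cells = 6355  → 14.4608
row 1: Σ corner-gray over 13 cells = 6596  → 15.0092
row 2: Σ corner-gray over 13 cells = 5431  → 12.3582
row 3: Σ corner-gray over 13 cells = 5912  → 13.4527
Σ rows: total corner-gray = 24294  → 55.2808 mm³


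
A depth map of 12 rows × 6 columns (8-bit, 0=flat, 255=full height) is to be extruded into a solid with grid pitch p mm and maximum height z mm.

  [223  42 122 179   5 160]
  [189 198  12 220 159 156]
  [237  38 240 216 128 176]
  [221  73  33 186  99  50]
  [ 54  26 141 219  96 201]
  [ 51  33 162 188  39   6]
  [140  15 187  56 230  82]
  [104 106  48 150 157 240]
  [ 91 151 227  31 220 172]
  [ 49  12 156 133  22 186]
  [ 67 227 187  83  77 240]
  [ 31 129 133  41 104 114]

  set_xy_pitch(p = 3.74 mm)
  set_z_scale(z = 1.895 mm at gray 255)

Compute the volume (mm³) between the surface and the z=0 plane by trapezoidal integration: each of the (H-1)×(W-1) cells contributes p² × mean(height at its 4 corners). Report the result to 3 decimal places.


711.674

height_mm = gray/255 × 1.895; cell vol = 3.74² × mean(4 corners)
unit = 3.74² × 1.895 / (4×255) = 0.0259868 mm³ per gray-sum
row 0: Σ corner-gray over 5 cells = 2602  → 67.6176
row 1: Σ corner-gray over 5 cells = 3180  → 82.6379
row 2: Σ corner-gray over 5 cells = 2710  → 70.4241
row 3: Σ corner-gray over 5 cells = 2272  → 59.0419
row 4: Σ corner-gray over 5 cells = 2120  → 55.0919
row 5: Σ corner-gray over 5 cells = 2099  → 54.5462
row 6: Σ corner-gray over 5 cells = 2464  → 64.0314
row 7: Σ corner-gray over 5 cells = 2787  → 72.4251
row 8: Σ corner-gray over 5 cells = 2402  → 62.4202
row 9: Σ corner-gray over 5 cells = 2336  → 60.7051
row 10: Σ corner-gray over 5 cells = 2414  → 62.7321
Σ rows: total corner-gray = 27386  → 711.6736 mm³


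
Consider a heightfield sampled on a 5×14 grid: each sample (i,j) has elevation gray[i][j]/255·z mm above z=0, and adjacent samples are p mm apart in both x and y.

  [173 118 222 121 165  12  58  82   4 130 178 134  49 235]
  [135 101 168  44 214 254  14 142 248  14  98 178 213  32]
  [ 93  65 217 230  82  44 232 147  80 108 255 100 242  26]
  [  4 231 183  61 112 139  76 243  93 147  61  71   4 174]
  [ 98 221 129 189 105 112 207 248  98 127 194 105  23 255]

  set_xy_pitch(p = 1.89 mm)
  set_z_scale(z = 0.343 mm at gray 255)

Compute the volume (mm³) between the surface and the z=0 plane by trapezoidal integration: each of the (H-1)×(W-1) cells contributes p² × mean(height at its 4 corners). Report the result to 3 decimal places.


32.907

height_mm = gray/255 × 0.343; cell vol = 1.89² × mean(4 corners)
unit = 1.89² × 0.343 / (4×255) = 0.00120121 mm³ per gray-sum
row 0: Σ corner-gray over 13 cells = 6497  → 7.8042
row 1: Σ corner-gray over 13 cells = 7266  → 8.7280
row 2: Σ corner-gray over 13 cells = 6743  → 8.0997
row 3: Σ corner-gray over 13 cells = 6889  → 8.2751
Σ rows: total corner-gray = 27395  → 32.9070 mm³


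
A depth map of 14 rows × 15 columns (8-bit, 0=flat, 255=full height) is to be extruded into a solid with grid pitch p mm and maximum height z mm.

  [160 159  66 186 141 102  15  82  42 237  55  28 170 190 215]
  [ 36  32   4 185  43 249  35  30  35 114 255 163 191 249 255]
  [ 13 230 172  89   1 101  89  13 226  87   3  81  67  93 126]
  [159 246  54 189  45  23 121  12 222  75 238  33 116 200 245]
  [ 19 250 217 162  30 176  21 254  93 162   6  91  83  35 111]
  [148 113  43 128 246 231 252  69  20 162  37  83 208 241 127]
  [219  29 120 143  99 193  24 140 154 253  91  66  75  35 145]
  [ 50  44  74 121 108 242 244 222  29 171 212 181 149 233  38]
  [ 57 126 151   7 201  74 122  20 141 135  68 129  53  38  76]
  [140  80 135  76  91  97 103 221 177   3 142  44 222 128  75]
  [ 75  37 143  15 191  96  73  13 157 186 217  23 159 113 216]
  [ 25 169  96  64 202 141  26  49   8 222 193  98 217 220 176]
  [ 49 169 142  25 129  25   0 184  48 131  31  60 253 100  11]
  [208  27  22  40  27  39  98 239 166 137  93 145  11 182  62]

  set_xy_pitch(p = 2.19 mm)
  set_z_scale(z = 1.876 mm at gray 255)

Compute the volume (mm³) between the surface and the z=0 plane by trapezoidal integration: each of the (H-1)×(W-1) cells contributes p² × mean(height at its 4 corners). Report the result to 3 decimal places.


751.246

height_mm = gray/255 × 1.876; cell vol = 2.19² × mean(4 corners)
unit = 2.19² × 1.876 / (4×255) = 0.00882106 mm³ per gray-sum
row 0: Σ corner-gray over 14 cells = 6782  → 59.8244
row 1: Σ corner-gray over 14 cells = 6104  → 53.8438
row 2: Σ corner-gray over 14 cells = 6195  → 54.6465
row 3: Σ corner-gray over 14 cells = 6842  → 60.3537
row 4: Σ corner-gray over 14 cells = 7231  → 63.7851
row 5: Σ corner-gray over 14 cells = 7149  → 63.0618
row 6: Σ corner-gray over 14 cells = 7356  → 64.8877
row 7: Σ corner-gray over 14 cells = 6811  → 60.0803
row 8: Σ corner-gray over 14 cells = 5916  → 52.1854
row 9: Σ corner-gray over 14 cells = 6390  → 56.3666
row 10: Σ corner-gray over 14 cells = 6748  → 59.5245
row 11: Σ corner-gray over 14 cells = 6265  → 55.2640
row 12: Σ corner-gray over 14 cells = 5376  → 47.4220
Σ rows: total corner-gray = 85165  → 751.2458 mm³


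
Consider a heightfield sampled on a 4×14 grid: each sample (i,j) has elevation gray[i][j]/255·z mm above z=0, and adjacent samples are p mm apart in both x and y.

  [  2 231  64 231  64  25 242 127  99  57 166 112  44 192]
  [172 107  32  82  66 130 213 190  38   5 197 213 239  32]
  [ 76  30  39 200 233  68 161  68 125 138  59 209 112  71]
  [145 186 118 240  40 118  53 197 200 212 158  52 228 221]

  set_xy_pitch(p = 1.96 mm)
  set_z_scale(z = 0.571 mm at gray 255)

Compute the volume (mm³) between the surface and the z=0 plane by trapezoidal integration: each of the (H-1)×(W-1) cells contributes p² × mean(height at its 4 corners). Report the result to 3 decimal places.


42.164

height_mm = gray/255 × 0.571; cell vol = 1.96² × mean(4 corners)
unit = 1.96² × 0.571 / (4×255) = 0.00215054 mm³ per gray-sum
row 0: Σ corner-gray over 13 cells = 6346  → 13.6473
row 1: Σ corner-gray over 13 cells = 6259  → 13.4602
row 2: Σ corner-gray over 13 cells = 7001  → 15.0559
Σ rows: total corner-gray = 19606  → 42.1635 mm³


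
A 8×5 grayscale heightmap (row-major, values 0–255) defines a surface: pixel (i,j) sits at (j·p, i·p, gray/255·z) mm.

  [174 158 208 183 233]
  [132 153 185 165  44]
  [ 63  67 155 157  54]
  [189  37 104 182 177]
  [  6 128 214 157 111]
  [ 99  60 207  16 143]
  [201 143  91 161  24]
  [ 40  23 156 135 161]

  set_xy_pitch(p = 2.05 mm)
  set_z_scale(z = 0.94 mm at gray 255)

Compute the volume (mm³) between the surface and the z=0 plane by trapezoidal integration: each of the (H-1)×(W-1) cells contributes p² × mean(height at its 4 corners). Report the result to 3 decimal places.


height_mm = gray/255 × 0.94; cell vol = 2.05² × mean(4 corners)
unit = 2.05² × 0.94 / (4×255) = 0.00387289 mm³ per gray-sum
row 0: Σ corner-gray over 4 cells = 2687  → 10.4065
row 1: Σ corner-gray over 4 cells = 2057  → 7.9665
row 2: Σ corner-gray over 4 cells = 1887  → 7.3081
row 3: Σ corner-gray over 4 cells = 2127  → 8.2376
row 4: Σ corner-gray over 4 cells = 1923  → 7.4476
row 5: Σ corner-gray over 4 cells = 1823  → 7.0603
row 6: Σ corner-gray over 4 cells = 1844  → 7.1416
Σ rows: total corner-gray = 14348  → 55.5683 mm³

55.568


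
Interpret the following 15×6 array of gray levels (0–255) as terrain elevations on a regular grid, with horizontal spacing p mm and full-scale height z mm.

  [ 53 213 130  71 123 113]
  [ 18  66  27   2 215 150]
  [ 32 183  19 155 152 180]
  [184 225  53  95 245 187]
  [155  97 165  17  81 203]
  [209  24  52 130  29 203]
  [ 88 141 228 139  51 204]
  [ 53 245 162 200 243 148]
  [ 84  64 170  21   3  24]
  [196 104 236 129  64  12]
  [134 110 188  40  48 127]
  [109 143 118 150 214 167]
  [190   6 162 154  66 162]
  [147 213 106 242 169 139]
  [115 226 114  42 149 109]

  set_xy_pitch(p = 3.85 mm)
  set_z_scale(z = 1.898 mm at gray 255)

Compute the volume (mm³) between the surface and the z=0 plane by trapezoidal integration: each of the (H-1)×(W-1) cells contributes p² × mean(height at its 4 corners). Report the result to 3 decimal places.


height_mm = gray/255 × 1.898; cell vol = 3.85² × mean(4 corners)
unit = 3.85² × 1.898 / (4×255) = 0.0275815 mm³ per gray-sum
row 0: Σ corner-gray over 5 cells = 2028  → 55.9352
row 1: Σ corner-gray over 5 cells = 2018  → 55.6594
row 2: Σ corner-gray over 5 cells = 2837  → 78.2486
row 3: Σ corner-gray over 5 cells = 2685  → 74.0563
row 4: Σ corner-gray over 5 cells = 1960  → 54.0597
row 5: Σ corner-gray over 5 cells = 2292  → 63.2167
row 6: Σ corner-gray over 5 cells = 3311  → 91.3223
row 7: Σ corner-gray over 5 cells = 2525  → 69.6432
row 8: Σ corner-gray over 5 cells = 1898  → 52.3496
row 9: Σ corner-gray over 5 cells = 2307  → 63.6305
row 10: Σ corner-gray over 5 cells = 2559  → 70.5810
row 11: Σ corner-gray over 5 cells = 2654  → 73.2012
row 12: Σ corner-gray over 5 cells = 2874  → 79.2692
row 13: Σ corner-gray over 5 cells = 3032  → 83.6270
Σ rows: total corner-gray = 34980  → 964.8000 mm³

964.800


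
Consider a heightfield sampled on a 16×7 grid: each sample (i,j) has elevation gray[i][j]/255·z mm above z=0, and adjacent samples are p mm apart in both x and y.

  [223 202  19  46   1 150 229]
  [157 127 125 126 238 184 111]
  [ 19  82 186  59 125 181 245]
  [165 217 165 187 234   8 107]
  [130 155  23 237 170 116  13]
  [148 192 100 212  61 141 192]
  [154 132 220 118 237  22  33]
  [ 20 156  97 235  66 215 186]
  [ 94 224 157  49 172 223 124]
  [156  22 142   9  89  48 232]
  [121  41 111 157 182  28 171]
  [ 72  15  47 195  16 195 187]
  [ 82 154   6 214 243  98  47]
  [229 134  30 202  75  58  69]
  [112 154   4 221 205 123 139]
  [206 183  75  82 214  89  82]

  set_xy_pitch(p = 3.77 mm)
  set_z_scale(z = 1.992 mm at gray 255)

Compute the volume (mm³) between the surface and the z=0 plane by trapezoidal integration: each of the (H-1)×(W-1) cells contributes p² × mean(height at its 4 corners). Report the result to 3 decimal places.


height_mm = gray/255 × 1.992; cell vol = 3.77² × mean(4 corners)
unit = 3.77² × 1.992 / (4×255) = 0.027757 mm³ per gray-sum
row 0: Σ corner-gray over 6 cells = 3156  → 87.6010
row 1: Σ corner-gray over 6 cells = 3398  → 94.3181
row 2: Σ corner-gray over 6 cells = 3424  → 95.0398
row 3: Σ corner-gray over 6 cells = 3439  → 95.4562
row 4: Σ corner-gray over 6 cells = 3297  → 91.5147
row 5: Σ corner-gray over 6 cells = 3397  → 94.2904
row 6: Σ corner-gray over 6 cells = 3389  → 94.0683
row 7: Σ corner-gray over 6 cells = 3612  → 100.2581
row 8: Σ corner-gray over 6 cells = 2876  → 79.8290
row 9: Σ corner-gray over 6 cells = 2338  → 64.8958
row 10: Σ corner-gray over 6 cells = 2525  → 70.0863
row 11: Σ corner-gray over 6 cells = 2754  → 76.4427
row 12: Σ corner-gray over 6 cells = 2855  → 79.2461
row 13: Σ corner-gray over 6 cells = 2961  → 82.1884
row 14: Σ corner-gray over 6 cells = 3239  → 89.9048
Σ rows: total corner-gray = 46660  → 1295.1396 mm³

1295.140


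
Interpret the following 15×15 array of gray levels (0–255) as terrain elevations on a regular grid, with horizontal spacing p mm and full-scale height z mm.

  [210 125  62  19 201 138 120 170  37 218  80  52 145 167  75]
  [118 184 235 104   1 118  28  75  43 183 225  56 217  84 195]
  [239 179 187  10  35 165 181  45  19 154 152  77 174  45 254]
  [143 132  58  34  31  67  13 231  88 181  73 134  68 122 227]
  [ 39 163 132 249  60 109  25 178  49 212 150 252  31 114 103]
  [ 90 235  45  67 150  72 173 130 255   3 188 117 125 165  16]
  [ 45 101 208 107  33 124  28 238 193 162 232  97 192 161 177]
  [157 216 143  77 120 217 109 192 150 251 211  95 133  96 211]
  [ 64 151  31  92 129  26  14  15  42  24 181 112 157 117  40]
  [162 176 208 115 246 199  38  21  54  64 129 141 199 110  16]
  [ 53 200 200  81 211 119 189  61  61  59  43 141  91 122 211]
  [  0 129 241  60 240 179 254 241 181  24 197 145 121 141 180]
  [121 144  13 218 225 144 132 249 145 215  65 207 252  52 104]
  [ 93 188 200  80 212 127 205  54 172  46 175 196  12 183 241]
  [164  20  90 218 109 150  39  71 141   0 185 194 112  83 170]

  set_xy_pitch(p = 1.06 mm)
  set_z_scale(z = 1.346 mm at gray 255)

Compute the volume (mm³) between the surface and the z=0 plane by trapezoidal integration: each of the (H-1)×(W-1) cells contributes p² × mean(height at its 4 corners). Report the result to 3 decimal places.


149.773

height_mm = gray/255 × 1.346; cell vol = 1.06² × mean(4 corners)
unit = 1.06² × 1.346 / (4×255) = 0.00148271 mm³ per gray-sum
row 0: Σ corner-gray over 14 cells = 6772  → 10.0409
row 1: Σ corner-gray over 14 cells = 6758  → 10.0202
row 2: Σ corner-gray over 14 cells = 6173  → 9.1528
row 3: Σ corner-gray over 14 cells = 6424  → 9.5249
row 4: Σ corner-gray over 14 cells = 7146  → 10.5955
row 5: Σ corner-gray over 14 cells = 7530  → 11.1648
row 6: Σ corner-gray over 14 cells = 8362  → 12.3984
row 7: Σ corner-gray over 14 cells = 6674  → 9.8956
row 8: Σ corner-gray over 14 cells = 5864  → 8.6946
row 9: Σ corner-gray over 14 cells = 6998  → 10.3760
row 10: Σ corner-gray over 14 cells = 7906  → 11.7223
row 11: Σ corner-gray over 14 cells = 8833  → 13.0968
row 12: Σ corner-gray over 14 cells = 8381  → 12.4266
row 13: Σ corner-gray over 14 cells = 7192  → 10.6637
Σ rows: total corner-gray = 101013  → 149.7731 mm³


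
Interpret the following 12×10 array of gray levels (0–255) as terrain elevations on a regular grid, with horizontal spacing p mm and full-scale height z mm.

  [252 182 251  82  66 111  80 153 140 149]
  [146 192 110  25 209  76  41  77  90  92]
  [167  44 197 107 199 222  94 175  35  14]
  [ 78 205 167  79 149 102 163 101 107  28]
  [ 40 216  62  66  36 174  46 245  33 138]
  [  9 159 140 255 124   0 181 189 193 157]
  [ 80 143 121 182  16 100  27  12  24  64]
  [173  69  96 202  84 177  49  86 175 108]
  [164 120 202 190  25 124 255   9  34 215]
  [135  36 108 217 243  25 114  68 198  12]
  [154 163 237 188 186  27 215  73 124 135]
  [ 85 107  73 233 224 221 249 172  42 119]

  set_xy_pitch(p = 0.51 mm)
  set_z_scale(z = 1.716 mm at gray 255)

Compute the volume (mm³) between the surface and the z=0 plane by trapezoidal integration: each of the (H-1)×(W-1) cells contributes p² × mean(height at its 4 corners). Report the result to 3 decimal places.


21.402

height_mm = gray/255 × 1.716; cell vol = 0.51² × mean(4 corners)
unit = 0.51² × 1.716 / (4×255) = 0.00043758 mm³ per gray-sum
row 0: Σ corner-gray over 9 cells = 4409  → 1.9293
row 1: Σ corner-gray over 9 cells = 4205  → 1.8400
row 2: Σ corner-gray over 9 cells = 4579  → 2.0037
row 3: Σ corner-gray over 9 cells = 4186  → 1.8317
row 4: Σ corner-gray over 9 cells = 4582  → 2.0050
row 5: Σ corner-gray over 9 cells = 4042  → 1.7687
row 6: Σ corner-gray over 9 cells = 3551  → 1.5538
row 7: Σ corner-gray over 9 cells = 4454  → 1.9490
row 8: Σ corner-gray over 9 cells = 4462  → 1.9525
row 9: Σ corner-gray over 9 cells = 4880  → 2.1354
row 10: Σ corner-gray over 9 cells = 5561  → 2.4334
Σ rows: total corner-gray = 48911  → 21.4025 mm³


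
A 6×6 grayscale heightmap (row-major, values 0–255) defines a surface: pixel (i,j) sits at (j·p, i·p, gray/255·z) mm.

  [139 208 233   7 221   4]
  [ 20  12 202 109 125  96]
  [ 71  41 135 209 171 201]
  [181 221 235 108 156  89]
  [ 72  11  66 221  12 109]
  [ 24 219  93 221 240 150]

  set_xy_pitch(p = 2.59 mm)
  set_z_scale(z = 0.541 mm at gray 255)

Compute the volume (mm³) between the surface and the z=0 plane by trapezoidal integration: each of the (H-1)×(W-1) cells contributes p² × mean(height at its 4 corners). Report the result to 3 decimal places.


height_mm = gray/255 × 0.541; cell vol = 2.59² × mean(4 corners)
unit = 2.59² × 0.541 / (4×255) = 0.00355792 mm³ per gray-sum
row 0: Σ corner-gray over 5 cells = 2493  → 8.8699
row 1: Σ corner-gray over 5 cells = 2396  → 8.5248
row 2: Σ corner-gray over 5 cells = 3094  → 11.0082
row 3: Σ corner-gray over 5 cells = 2511  → 8.9339
row 4: Σ corner-gray over 5 cells = 2521  → 8.9695
Σ rows: total corner-gray = 13015  → 46.3064 mm³

46.306


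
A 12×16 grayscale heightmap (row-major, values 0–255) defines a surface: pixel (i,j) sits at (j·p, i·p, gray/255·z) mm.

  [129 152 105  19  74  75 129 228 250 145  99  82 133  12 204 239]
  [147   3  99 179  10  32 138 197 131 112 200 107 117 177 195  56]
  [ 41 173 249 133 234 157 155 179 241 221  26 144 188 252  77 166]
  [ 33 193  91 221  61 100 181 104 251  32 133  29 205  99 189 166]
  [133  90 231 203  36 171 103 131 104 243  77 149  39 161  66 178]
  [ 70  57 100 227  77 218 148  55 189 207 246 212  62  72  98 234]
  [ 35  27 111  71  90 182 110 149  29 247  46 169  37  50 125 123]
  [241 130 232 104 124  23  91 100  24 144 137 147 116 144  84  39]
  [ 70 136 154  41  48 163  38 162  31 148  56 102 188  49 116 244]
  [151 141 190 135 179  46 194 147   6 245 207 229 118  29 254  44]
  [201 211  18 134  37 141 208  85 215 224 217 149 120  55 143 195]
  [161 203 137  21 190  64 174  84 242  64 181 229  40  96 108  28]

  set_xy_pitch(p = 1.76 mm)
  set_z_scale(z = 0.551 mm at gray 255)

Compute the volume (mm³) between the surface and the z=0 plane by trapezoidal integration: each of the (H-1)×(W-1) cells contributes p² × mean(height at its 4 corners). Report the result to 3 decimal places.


144.117

height_mm = gray/255 × 0.551; cell vol = 1.76² × mean(4 corners)
unit = 1.76² × 0.551 / (4×255) = 0.00167331 mm³ per gray-sum
row 0: Σ corner-gray over 15 cells = 7379  → 12.3474
row 1: Σ corner-gray over 15 cells = 8662  → 14.4942
row 2: Σ corner-gray over 15 cells = 9042  → 15.1301
row 3: Σ corner-gray over 15 cells = 7896  → 13.2125
row 4: Σ corner-gray over 15 cells = 8159  → 13.6525
row 5: Σ corner-gray over 15 cells = 7284  → 12.1884
row 6: Σ corner-gray over 15 cells = 6524  → 10.9167
row 7: Σ corner-gray over 15 cells = 6658  → 11.1409
row 8: Σ corner-gray over 15 cells = 7613  → 12.7389
row 9: Σ corner-gray over 15 cells = 8745  → 14.6331
row 10: Σ corner-gray over 15 cells = 8165  → 13.6626
Σ rows: total corner-gray = 86127  → 144.1173 mm³


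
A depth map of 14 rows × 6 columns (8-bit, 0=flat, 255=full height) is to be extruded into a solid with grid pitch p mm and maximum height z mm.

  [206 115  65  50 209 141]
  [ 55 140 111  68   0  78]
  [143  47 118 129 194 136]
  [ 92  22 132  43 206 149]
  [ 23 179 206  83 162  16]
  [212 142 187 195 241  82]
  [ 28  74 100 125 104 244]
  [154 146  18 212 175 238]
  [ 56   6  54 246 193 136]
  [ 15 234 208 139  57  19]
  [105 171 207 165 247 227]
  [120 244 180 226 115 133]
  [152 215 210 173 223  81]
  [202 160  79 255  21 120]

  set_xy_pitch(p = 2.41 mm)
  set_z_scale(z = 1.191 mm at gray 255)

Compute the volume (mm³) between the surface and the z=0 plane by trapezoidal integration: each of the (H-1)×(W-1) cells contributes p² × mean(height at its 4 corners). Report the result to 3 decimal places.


245.861

height_mm = gray/255 × 1.191; cell vol = 2.41² × mean(4 corners)
unit = 2.41² × 1.191 / (4×255) = 0.00678181 mm³ per gray-sum
row 0: Σ corner-gray over 5 cells = 1996  → 13.5365
row 1: Σ corner-gray over 5 cells = 2026  → 13.7399
row 2: Σ corner-gray over 5 cells = 2302  → 15.6117
row 3: Σ corner-gray over 5 cells = 2346  → 15.9101
row 4: Σ corner-gray over 5 cells = 3123  → 21.1796
row 5: Σ corner-gray over 5 cells = 2902  → 19.6808
row 6: Σ corner-gray over 5 cells = 2572  → 17.4428
row 7: Σ corner-gray over 5 cells = 2684  → 18.2024
row 8: Σ corner-gray over 5 cells = 2500  → 16.9545
row 9: Σ corner-gray over 5 cells = 3222  → 21.8510
row 10: Σ corner-gray over 5 cells = 3695  → 25.0588
row 11: Σ corner-gray over 5 cells = 3658  → 24.8079
row 12: Σ corner-gray over 5 cells = 3227  → 21.8849
Σ rows: total corner-gray = 36253  → 245.8610 mm³


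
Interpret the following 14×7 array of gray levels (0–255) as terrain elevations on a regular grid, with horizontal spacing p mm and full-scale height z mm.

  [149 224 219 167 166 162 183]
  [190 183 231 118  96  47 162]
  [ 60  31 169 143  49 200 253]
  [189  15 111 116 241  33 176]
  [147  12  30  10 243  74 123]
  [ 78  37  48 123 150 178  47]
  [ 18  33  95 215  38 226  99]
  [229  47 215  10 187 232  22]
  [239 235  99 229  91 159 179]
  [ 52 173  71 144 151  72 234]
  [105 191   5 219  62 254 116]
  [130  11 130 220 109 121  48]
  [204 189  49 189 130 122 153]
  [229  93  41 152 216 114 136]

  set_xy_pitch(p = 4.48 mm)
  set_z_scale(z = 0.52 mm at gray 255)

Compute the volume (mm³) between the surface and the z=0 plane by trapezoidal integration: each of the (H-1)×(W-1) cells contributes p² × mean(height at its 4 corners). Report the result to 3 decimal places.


height_mm = gray/255 × 0.52; cell vol = 4.48² × mean(4 corners)
unit = 4.48² × 0.52 / (4×255) = 0.010232 mm³ per gray-sum
row 0: Σ corner-gray over 6 cells = 3910  → 40.0070
row 1: Σ corner-gray over 6 cells = 3199  → 32.7321
row 2: Σ corner-gray over 6 cells = 2894  → 29.6113
row 3: Σ corner-gray over 6 cells = 2405  → 24.6079
row 4: Σ corner-gray over 6 cells = 2205  → 22.5615
row 5: Σ corner-gray over 6 cells = 2528  → 25.8664
row 6: Σ corner-gray over 6 cells = 2964  → 30.3276
row 7: Σ corner-gray over 6 cells = 3677  → 37.6229
row 8: Σ corner-gray over 6 cells = 3552  → 36.3440
row 9: Σ corner-gray over 6 cells = 3191  → 32.6502
row 10: Σ corner-gray over 6 cells = 3043  → 31.1359
row 11: Σ corner-gray over 6 cells = 3075  → 31.4633
row 12: Σ corner-gray over 6 cells = 3312  → 33.8883
Σ rows: total corner-gray = 39955  → 408.8183 mm³

408.818


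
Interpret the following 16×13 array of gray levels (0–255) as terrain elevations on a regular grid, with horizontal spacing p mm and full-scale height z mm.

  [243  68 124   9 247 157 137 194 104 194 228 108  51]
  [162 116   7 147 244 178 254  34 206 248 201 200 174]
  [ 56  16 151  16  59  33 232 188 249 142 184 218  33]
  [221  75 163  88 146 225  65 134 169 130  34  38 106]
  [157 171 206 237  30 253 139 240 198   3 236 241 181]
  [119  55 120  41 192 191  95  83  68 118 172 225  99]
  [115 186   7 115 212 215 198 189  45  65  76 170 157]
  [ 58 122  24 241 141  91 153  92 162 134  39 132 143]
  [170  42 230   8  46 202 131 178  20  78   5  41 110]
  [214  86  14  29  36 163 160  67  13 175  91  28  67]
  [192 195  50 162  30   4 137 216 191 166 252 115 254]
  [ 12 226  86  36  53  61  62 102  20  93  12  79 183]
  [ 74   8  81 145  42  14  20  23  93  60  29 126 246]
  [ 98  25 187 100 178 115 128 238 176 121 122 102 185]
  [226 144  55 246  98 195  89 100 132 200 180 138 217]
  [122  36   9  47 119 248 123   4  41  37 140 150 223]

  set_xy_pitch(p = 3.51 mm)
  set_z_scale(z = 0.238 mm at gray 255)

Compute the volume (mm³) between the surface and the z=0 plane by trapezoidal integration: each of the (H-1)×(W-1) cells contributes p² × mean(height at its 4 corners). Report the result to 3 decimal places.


height_mm = gray/255 × 0.238; cell vol = 3.51² × mean(4 corners)
unit = 3.51² × 0.238 / (4×255) = 0.00287469 mm³ per gray-sum
row 0: Σ corner-gray over 12 cells = 7440  → 21.3877
row 1: Σ corner-gray over 12 cells = 7071  → 20.3269
row 2: Σ corner-gray over 12 cells = 5926  → 17.0354
row 3: Σ corner-gray over 12 cells = 7107  → 20.4304
row 4: Σ corner-gray over 12 cells = 7184  → 20.6518
row 5: Σ corner-gray over 12 cells = 6166  → 17.7253
row 6: Σ corner-gray over 12 cells = 6091  → 17.5097
row 7: Σ corner-gray over 12 cells = 5105  → 14.6753
row 8: Σ corner-gray over 12 cells = 4247  → 12.2088
row 9: Σ corner-gray over 12 cells = 5487  → 15.7734
row 10: Σ corner-gray over 12 cells = 5337  → 15.3422
row 11: Σ corner-gray over 12 cells = 3457  → 9.9378
row 12: Σ corner-gray over 12 cells = 4869  → 13.9969
row 13: Σ corner-gray over 12 cells = 6864  → 19.7319
row 14: Σ corner-gray over 12 cells = 5850  → 16.8169
Σ rows: total corner-gray = 88201  → 253.5505 mm³

253.551
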